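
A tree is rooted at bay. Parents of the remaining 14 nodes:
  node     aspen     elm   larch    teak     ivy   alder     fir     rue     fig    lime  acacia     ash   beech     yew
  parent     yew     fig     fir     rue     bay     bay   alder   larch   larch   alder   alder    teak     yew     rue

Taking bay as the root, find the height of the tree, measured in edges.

The longest root-to-leaf path is bay–alder–fir–larch–rue–teak–ash (6 edges).

6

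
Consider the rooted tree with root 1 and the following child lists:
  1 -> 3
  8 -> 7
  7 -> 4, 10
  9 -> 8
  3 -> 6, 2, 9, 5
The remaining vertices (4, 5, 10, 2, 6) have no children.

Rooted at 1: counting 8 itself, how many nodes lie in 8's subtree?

8's subtree: {8, 7, 10, 4}, size 4.

4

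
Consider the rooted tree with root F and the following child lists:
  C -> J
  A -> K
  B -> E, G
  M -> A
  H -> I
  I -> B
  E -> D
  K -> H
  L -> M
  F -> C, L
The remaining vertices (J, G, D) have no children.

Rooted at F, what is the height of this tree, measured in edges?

The longest root-to-leaf path is F-L-M-A-K-H-I-B-E-D (9 edges).

9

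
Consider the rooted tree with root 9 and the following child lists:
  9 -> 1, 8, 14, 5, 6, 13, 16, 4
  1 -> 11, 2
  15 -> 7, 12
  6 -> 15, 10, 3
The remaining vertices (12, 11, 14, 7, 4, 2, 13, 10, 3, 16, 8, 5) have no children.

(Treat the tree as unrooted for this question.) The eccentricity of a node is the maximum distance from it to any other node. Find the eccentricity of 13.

Distances from 13 peak at 4, attained at 7 (12 also at distance 4).
13–9–6–15–7

4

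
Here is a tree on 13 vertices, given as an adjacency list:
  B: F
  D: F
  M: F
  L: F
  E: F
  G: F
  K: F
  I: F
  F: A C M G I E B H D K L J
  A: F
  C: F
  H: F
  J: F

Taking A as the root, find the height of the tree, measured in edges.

A deepest node is H, reached by A – F – H.
That path has 2 edges, so the height is 2.

2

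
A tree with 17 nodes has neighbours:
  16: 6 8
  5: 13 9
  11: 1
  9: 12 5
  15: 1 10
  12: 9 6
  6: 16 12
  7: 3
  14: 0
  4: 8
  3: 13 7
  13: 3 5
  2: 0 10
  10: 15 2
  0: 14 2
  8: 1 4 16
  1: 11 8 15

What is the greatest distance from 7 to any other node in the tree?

A farthest node from 7 is 14.
The path 7-3-13-5-9-12-6-16-8-1-15-10-2-0-14 has 14 edges.

14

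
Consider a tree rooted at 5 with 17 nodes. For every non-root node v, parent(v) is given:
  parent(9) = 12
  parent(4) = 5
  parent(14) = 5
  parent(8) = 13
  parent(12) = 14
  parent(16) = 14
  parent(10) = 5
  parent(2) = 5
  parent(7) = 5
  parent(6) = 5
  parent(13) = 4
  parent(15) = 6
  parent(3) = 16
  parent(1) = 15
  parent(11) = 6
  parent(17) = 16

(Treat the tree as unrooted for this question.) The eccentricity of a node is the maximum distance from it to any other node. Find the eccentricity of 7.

4

The node farthest from 7 is 3 (9, 8, 17, 1 also at distance 4), via 7–5–14–16–3 — 4 edges.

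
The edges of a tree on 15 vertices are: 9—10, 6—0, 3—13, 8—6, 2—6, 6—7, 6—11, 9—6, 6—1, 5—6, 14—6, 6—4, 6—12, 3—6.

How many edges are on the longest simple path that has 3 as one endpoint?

3

Distances from 3 peak at 3, attained at 10.
3-6-9-10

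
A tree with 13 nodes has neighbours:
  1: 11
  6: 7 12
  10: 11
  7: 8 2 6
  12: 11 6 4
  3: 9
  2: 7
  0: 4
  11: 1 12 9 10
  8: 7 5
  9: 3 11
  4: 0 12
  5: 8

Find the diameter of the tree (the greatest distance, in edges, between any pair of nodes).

7

BFS from 3 reaches 5 last, at distance 7; BFS from 5 confirms no node is farther.
Path: 3–9–11–12–6–7–8–5.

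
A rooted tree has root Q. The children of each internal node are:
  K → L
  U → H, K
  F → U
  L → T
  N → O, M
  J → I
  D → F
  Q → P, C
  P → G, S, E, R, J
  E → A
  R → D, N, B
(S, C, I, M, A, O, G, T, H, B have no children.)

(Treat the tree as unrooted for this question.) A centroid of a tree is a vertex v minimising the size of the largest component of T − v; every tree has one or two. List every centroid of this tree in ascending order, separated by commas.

Delete R: the remaining components have sizes 9, 7, 3, 1. Max 9 ≤ 10, so R is a centroid.
Every other node leaves some component of size > 10, so the centroid is unique.

R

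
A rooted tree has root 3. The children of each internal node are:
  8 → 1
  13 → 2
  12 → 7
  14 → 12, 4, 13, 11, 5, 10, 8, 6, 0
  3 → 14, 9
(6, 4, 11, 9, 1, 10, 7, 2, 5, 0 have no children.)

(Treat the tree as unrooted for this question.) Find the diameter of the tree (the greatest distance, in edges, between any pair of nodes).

BFS from 9 reaches 2 last, at distance 4; BFS from 2 confirms no node is farther.
Path: 9 – 3 – 14 – 13 – 2.

4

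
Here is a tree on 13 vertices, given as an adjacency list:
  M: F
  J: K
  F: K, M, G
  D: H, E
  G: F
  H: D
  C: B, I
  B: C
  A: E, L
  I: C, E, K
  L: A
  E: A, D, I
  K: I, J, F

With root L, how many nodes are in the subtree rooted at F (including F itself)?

3

The subtree rooted at F contains: F, M, G — 3 nodes.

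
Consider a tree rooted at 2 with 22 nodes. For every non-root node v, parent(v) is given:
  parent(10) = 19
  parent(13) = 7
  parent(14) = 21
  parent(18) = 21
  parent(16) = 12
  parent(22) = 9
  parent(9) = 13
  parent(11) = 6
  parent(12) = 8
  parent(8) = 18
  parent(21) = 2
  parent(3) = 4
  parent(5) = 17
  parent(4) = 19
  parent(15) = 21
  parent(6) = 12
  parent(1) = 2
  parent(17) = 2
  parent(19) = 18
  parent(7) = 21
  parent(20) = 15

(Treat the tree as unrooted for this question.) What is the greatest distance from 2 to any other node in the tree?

6

Distances from 2 peak at 6, attained at 11.
2 – 21 – 18 – 8 – 12 – 6 – 11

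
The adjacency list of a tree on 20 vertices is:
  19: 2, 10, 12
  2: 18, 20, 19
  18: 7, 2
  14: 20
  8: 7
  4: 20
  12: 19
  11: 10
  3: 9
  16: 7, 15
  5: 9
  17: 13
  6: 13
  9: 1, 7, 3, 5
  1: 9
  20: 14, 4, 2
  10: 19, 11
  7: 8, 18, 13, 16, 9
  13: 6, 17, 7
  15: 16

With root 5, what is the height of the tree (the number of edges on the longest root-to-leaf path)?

A deepest node is 11, reached by 5 – 9 – 7 – 18 – 2 – 19 – 10 – 11.
That path has 7 edges, so the height is 7.

7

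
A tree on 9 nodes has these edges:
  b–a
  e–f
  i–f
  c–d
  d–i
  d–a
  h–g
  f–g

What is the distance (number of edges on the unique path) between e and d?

e - f - i - d: 3 edges.

3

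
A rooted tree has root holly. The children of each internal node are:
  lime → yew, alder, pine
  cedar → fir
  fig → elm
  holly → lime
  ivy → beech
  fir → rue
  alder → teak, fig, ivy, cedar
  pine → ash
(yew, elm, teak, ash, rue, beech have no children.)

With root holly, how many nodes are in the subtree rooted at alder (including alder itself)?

The subtree rooted at alder contains: alder, teak, ivy, fig, cedar, beech, elm, fir, rue — 9 nodes.

9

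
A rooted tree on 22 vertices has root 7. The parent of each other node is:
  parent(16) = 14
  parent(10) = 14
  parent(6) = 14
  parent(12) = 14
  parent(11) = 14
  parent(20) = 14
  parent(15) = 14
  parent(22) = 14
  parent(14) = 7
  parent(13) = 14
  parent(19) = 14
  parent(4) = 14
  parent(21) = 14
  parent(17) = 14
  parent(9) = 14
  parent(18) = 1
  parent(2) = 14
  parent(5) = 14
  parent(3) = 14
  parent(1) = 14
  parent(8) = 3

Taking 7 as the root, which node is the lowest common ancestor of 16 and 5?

14

Path 16→root: 16 14 7; path 5→root: 5 14 7.
First common node: 14.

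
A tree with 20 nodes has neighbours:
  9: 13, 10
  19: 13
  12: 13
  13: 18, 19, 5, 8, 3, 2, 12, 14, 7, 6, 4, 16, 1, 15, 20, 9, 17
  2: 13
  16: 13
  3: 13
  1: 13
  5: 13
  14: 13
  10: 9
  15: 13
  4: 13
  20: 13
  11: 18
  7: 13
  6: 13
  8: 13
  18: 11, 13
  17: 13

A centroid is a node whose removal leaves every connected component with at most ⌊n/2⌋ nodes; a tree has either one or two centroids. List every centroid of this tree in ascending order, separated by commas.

13

Delete 13: the remaining components have sizes 2, 2, 1, 1, 1, 1, 1, 1, 1, 1, 1, 1, 1, 1, 1, 1, 1. Max 2 ≤ 10, so 13 is a centroid.
Every other node leaves some component of size > 10, so the centroid is unique.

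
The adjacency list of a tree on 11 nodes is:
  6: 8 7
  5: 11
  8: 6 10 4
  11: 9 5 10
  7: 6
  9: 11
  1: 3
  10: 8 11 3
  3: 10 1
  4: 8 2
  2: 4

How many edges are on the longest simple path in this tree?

5

Starting from 2, a farthest node is 1 at distance 5.
One longest path: 2 - 4 - 8 - 10 - 3 - 1.
So the diameter is 5.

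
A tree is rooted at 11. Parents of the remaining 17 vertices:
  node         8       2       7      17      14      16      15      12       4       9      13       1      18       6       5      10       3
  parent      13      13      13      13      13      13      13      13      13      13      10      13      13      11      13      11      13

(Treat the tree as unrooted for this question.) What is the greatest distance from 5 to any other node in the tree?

4

Distances from 5 peak at 4, attained at 6.
5-13-10-11-6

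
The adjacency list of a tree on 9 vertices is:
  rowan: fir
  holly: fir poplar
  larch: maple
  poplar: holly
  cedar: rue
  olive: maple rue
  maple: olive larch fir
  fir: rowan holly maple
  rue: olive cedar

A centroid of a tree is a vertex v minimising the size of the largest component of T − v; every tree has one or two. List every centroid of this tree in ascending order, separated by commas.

Delete maple: the remaining components have sizes 4, 3, 1. Max 4 ≤ 4, so maple is a centroid.
No neighbour of maple does as well, so maple is the unique centroid.

maple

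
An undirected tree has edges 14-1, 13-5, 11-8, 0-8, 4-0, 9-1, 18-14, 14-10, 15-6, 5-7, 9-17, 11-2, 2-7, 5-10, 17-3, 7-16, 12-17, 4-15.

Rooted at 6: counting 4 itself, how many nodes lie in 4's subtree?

Descendants of 4 (including itself): 4, 0, 8, 11, 2, 7, 16, 5, 13, 10, 14, 18, 1, 9, 17, 12, 3. That's 17.

17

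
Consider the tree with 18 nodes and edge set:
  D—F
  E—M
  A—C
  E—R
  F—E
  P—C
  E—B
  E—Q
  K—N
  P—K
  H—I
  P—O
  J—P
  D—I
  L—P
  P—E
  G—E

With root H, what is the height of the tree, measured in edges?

7

A sits deepest: H–I–D–F–E–P–C–A — 7 edges from the root.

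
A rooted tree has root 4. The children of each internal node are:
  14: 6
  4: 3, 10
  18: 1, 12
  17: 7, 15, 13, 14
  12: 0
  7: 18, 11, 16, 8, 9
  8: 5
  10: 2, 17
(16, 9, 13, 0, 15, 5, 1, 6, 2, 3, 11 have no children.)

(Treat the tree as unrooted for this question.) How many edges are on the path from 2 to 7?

3

The path is 2 - 10 - 17 - 7, which has 3 edges.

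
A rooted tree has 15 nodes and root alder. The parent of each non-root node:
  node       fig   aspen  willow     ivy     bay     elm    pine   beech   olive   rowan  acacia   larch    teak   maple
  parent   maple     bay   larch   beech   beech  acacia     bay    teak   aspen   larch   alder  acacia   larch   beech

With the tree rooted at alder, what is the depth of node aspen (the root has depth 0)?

6

Path from alder to aspen: alder–acacia–larch–teak–beech–bay–aspen, which has 6 edges.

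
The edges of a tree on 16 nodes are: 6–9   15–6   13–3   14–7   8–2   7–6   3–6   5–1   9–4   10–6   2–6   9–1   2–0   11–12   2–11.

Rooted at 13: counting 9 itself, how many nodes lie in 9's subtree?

4

The subtree rooted at 9 contains: 9, 1, 4, 5 — 4 nodes.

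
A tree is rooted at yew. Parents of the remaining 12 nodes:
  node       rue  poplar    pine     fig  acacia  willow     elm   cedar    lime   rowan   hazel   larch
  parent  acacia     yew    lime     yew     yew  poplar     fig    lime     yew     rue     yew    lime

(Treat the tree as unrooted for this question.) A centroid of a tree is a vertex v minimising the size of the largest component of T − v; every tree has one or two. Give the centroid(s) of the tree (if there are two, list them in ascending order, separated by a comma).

yew

If yew is removed the pieces have sizes 4, 3, 2, 2, 1, all ≤ ⌊13/2⌋ = 6.
No neighbour of yew does as well, so yew is the unique centroid.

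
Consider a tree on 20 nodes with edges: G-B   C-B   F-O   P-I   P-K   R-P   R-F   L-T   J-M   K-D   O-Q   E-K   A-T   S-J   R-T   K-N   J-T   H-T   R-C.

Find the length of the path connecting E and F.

4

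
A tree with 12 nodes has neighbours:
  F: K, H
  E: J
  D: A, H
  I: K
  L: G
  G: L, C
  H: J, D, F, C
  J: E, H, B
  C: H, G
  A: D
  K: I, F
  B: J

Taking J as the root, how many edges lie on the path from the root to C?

J – H – C — 2 edges.

2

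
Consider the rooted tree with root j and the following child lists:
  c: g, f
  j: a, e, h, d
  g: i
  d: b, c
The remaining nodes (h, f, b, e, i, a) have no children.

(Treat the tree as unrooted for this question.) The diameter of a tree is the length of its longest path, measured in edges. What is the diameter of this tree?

5

BFS from i reaches e last, at distance 5; BFS from e confirms no node is farther.
Path: i – g – c – d – j – e.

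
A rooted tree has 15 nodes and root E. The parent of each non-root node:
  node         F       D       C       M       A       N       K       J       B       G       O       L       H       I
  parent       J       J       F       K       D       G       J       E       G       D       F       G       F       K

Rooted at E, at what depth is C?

Climbing from C to the root: C – F – J – E. That's 3 steps.

3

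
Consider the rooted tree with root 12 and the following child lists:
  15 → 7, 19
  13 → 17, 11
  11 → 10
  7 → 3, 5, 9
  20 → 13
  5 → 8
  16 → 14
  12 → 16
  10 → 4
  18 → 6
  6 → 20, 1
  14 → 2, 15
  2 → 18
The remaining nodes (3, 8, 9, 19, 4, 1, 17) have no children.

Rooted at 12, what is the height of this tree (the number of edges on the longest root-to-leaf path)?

The longest root-to-leaf path is 12-16-14-2-18-6-20-13-11-10-4 (10 edges).

10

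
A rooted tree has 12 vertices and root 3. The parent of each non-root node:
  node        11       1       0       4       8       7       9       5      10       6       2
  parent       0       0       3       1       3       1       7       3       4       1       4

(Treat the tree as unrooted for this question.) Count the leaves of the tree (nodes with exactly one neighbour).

7

The leaves are 2, 5, 6, 8, 9, 10, 11.
That is 7 leaves.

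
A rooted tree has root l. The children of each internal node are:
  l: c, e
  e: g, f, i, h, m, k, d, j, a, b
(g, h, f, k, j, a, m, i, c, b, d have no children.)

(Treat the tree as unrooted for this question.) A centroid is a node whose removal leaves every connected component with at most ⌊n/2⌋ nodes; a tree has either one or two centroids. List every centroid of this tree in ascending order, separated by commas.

If e is removed the pieces have sizes 2, 1, 1, 1, 1, 1, 1, 1, 1, 1, 1, all ≤ ⌊13/2⌋ = 6.
Every other node leaves some component of size > 6, so the centroid is unique.

e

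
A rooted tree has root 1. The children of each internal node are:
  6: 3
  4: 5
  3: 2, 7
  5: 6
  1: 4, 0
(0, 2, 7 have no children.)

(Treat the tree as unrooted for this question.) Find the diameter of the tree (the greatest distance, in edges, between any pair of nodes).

6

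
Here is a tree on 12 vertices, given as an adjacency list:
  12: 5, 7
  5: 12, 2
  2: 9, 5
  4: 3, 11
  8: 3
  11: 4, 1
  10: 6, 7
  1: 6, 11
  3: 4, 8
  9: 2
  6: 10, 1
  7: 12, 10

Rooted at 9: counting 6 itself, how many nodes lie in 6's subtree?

6's subtree: {6, 1, 11, 4, 3, 8}, size 6.

6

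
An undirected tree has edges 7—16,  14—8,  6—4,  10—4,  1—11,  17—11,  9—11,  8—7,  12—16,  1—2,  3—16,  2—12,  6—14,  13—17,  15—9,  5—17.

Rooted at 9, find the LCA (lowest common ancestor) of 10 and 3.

16

10's ancestor chain is 10, 4, 6, 14, 8, 7, 16, 12, 2, 1, 11, 9 and 3's is 3, 16, 12, 2, 1, 11, 9; they first meet at 16.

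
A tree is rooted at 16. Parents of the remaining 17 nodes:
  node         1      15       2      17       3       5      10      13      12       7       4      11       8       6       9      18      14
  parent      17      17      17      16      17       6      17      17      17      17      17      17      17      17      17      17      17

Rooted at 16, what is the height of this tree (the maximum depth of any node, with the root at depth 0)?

3

The longest root-to-leaf path is 16-17-6-5 (3 edges).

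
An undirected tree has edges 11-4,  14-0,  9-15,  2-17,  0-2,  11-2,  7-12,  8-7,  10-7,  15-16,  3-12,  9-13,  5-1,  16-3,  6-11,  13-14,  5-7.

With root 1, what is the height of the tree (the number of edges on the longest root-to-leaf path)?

4 sits deepest: 1 → 5 → 7 → 12 → 3 → 16 → 15 → 9 → 13 → 14 → 0 → 2 → 11 → 4 — 13 edges from the root.

13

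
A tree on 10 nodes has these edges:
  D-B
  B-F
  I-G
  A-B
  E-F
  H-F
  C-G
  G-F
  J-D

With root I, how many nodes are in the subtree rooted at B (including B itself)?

4

The subtree rooted at B contains: B, A, D, J — 4 nodes.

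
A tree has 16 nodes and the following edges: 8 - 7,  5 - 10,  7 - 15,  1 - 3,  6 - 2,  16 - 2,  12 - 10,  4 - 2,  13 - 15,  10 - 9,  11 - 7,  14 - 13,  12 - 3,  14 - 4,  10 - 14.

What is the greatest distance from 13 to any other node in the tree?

5

A farthest node from 13 is 1.
The path 13–14–10–12–3–1 has 5 edges.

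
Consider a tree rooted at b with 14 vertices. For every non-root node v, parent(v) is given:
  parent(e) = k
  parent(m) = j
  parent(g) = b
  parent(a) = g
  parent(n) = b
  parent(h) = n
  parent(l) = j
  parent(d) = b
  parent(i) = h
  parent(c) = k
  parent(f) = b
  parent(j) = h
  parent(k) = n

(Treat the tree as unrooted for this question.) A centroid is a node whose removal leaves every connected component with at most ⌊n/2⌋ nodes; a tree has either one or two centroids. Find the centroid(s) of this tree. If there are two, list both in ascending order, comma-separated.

n

Delete n: the remaining components have sizes 5, 5, 3. Max 5 ≤ 7, so n is a centroid.
Every other node leaves some component of size > 7, so the centroid is unique.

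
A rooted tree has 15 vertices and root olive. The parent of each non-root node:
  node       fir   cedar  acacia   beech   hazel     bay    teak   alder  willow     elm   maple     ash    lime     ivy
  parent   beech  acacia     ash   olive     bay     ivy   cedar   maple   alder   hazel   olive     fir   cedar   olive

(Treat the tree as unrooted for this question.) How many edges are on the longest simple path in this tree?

10

BFS from elm reaches lime last, at distance 10; BFS from lime confirms no node is farther.
Path: elm - hazel - bay - ivy - olive - beech - fir - ash - acacia - cedar - lime.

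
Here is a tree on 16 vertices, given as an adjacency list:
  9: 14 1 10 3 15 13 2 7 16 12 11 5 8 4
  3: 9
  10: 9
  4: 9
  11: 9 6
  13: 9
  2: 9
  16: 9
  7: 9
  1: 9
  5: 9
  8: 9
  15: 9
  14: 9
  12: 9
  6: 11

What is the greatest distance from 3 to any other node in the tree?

3

Distances from 3 peak at 3, attained at 6.
3-9-11-6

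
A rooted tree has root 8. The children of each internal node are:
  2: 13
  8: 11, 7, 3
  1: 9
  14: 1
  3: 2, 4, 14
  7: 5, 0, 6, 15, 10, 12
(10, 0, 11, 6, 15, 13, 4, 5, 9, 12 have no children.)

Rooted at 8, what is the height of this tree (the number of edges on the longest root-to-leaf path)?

4

The longest root-to-leaf path is 8 – 3 – 14 – 1 – 9 (4 edges).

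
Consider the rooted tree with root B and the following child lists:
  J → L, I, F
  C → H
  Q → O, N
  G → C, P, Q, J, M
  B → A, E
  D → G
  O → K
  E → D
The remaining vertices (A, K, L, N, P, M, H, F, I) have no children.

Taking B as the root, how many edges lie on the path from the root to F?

5

Path from B to F: B → E → D → G → J → F, which has 5 edges.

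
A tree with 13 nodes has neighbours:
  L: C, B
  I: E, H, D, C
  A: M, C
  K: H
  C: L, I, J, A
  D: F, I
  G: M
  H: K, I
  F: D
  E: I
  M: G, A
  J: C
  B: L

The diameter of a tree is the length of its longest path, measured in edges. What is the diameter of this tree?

A longest path is F – D – I – C – A – M – G, with 6 edges.

6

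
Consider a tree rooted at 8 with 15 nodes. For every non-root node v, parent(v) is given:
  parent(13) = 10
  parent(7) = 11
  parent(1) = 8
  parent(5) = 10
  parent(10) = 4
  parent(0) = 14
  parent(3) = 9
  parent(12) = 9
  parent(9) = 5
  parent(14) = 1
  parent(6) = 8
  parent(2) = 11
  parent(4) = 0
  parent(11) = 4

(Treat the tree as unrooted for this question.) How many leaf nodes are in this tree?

The leaves are 2, 3, 6, 7, 12, 13.
That is 6 leaves.

6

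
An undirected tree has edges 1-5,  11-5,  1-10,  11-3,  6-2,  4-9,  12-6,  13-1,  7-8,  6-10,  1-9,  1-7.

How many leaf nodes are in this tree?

6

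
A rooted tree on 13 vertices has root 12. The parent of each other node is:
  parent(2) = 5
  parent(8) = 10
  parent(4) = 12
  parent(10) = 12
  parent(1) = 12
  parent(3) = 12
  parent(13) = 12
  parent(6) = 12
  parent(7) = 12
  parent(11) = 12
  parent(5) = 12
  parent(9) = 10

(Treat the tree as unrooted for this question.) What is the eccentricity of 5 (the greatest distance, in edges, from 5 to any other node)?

Distances from 5 peak at 3, attained at 9 (8 also at distance 3).
5–12–10–9

3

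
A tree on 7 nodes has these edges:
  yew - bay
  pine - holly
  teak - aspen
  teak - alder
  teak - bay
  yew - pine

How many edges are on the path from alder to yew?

Walking from alder: alder - teak - bay - yew. Length 3.

3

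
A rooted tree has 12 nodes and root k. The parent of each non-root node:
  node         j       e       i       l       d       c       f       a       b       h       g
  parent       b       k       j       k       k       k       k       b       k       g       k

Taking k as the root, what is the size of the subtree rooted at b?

The subtree rooted at b contains: b, j, a, i — 4 nodes.

4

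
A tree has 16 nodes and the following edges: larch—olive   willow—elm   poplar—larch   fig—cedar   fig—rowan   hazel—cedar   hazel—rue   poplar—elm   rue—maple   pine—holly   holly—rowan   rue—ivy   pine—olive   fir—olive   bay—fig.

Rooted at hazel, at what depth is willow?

hazel – cedar – fig – rowan – holly – pine – olive – larch – poplar – elm – willow — 10 edges.

10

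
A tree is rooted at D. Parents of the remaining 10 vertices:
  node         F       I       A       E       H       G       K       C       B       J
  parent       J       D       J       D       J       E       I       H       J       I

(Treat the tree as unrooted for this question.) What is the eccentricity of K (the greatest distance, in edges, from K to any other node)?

A farthest node from K is C (G also at distance 4).
The path K-I-J-H-C has 4 edges.

4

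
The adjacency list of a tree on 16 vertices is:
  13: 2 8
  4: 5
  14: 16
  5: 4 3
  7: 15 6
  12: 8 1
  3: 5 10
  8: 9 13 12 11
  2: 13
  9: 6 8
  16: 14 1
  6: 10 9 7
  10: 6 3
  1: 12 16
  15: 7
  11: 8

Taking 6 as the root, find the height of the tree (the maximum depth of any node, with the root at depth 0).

A deepest node is 14, reached by 6–9–8–12–1–16–14.
That path has 6 edges, so the height is 6.

6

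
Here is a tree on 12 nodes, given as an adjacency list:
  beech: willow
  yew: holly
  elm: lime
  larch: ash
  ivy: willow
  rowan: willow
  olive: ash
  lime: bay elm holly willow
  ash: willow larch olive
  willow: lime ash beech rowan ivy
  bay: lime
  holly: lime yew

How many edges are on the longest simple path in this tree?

BFS from yew reaches olive last, at distance 5; BFS from olive confirms no node is farther.
Path: yew - holly - lime - willow - ash - olive.

5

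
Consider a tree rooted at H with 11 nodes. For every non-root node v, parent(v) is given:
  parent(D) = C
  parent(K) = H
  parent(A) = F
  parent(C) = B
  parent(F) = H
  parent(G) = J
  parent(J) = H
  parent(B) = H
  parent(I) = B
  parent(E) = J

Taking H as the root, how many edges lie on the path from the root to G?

Path from H to G: H – J – G, which has 2 edges.

2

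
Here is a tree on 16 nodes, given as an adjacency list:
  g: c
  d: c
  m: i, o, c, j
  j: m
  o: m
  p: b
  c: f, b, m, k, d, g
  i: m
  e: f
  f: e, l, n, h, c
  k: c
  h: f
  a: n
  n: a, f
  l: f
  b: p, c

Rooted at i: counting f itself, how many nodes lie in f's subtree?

6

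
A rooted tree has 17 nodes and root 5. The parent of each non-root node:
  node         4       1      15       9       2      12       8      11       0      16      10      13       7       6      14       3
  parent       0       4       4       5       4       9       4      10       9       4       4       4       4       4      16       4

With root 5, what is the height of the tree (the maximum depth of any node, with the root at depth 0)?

A deepest node is 14, reached by 5 – 9 – 0 – 4 – 16 – 14.
That path has 5 edges, so the height is 5.

5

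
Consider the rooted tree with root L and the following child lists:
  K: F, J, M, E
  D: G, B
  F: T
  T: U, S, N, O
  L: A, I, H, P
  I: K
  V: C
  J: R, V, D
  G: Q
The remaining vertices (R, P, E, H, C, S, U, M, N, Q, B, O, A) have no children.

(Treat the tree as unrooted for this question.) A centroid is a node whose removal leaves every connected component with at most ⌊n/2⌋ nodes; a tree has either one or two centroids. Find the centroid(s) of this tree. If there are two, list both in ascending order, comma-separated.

K

Removing K splits the tree into components of sizes 8, 6, 5, 1, 1; the largest is 8 ≤ ⌊22/2⌋ = 11.
No neighbour of K does as well, so K is the unique centroid.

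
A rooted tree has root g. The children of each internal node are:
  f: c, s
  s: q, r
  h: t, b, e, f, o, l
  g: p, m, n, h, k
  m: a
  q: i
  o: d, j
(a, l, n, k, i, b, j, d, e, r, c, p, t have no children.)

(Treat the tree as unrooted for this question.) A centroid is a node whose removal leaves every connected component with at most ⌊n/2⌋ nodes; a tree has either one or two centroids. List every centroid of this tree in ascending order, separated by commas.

h

Delete h: the remaining components have sizes 6, 6, 3, 1, 1, 1, 1. Max 6 ≤ 10, so h is a centroid.
Every other node leaves some component of size > 10, so the centroid is unique.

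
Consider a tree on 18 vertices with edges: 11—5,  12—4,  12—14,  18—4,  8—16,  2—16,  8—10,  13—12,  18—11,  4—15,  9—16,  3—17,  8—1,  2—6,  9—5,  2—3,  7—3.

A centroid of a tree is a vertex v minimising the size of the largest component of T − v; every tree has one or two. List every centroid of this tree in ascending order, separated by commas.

9, 16

Removing 9 splits the tree into components of sizes 9, 8; the largest is 9 ≤ ⌊18/2⌋ = 9.
16 is adjacent to 9 and is also a centroid (the largest component after removing it is likewise 9).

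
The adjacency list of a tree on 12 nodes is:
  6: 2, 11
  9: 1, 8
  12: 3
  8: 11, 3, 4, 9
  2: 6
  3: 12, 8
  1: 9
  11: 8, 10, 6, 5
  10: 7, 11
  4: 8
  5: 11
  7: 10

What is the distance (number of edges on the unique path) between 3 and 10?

3

Walking from 3: 3–8–11–10. Length 3.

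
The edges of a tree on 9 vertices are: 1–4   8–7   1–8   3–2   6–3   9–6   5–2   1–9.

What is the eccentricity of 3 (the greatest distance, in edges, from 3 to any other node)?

5

A farthest node from 3 is 7.
The path 3 – 6 – 9 – 1 – 8 – 7 has 5 edges.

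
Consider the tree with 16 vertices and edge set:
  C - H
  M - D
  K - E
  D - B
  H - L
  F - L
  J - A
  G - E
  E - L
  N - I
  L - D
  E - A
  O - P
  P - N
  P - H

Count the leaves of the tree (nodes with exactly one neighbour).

Degree-1 nodes: B, C, F, G, I, J, K, M, O — 9 of them.

9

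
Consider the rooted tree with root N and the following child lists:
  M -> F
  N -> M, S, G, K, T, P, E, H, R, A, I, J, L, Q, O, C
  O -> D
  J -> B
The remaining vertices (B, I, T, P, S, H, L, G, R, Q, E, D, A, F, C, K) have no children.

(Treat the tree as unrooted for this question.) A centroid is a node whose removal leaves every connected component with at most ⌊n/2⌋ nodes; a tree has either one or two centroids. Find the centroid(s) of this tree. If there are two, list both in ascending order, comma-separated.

Delete N: the remaining components have sizes 2, 2, 2, 1, 1, 1, 1, 1, 1, 1, 1, 1, 1, 1, 1, 1. Max 2 ≤ 10, so N is a centroid.
No neighbour of N does as well, so N is the unique centroid.

N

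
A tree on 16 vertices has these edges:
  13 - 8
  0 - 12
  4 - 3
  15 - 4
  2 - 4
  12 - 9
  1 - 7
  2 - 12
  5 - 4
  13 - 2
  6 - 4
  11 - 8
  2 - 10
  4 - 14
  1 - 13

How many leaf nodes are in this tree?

10

Exactly 10 nodes have a single neighbour: 0, 3, 5, 6, 7, 9, 10, 11, 14, 15.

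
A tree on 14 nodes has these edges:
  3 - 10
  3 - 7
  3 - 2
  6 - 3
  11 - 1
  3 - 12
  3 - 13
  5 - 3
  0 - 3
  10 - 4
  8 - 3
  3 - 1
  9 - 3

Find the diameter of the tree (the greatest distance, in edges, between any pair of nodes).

BFS from 11 reaches 4 last, at distance 4; BFS from 4 confirms no node is farther.
Path: 11–1–3–10–4.

4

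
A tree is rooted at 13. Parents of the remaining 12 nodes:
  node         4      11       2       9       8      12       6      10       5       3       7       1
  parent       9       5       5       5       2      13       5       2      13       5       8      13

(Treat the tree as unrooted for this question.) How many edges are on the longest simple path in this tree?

Starting from 7, a farthest node is 4 at distance 5.
One longest path: 7 – 8 – 2 – 5 – 9 – 4.
So the diameter is 5.

5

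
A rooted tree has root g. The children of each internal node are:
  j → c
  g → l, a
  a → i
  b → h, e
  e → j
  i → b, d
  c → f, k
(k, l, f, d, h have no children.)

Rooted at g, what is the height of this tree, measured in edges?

The longest root-to-leaf path is g → a → i → b → e → j → c → k (7 edges).

7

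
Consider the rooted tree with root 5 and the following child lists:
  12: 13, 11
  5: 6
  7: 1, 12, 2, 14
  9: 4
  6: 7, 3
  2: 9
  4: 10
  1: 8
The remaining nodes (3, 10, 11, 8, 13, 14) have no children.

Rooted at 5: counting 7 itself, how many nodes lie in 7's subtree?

Descendants of 7 (including itself): 7, 2, 12, 14, 1, 9, 11, 13, 8, 4, 10. That's 11.

11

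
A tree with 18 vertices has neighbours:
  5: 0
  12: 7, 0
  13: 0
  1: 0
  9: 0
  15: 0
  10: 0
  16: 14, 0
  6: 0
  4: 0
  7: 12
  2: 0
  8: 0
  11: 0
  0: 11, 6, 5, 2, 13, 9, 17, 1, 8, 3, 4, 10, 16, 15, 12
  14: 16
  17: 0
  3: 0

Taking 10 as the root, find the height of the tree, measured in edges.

The longest root-to-leaf path is 10 → 0 → 12 → 7 (3 edges).

3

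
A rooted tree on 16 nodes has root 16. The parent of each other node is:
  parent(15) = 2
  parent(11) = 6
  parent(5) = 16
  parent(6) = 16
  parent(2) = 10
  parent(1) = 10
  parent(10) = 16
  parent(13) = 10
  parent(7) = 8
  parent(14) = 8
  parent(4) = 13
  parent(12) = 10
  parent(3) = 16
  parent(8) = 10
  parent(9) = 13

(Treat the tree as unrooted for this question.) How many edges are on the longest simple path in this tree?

BFS from 11 reaches 4 last, at distance 5; BFS from 4 confirms no node is farther.
Path: 11–6–16–10–13–4.

5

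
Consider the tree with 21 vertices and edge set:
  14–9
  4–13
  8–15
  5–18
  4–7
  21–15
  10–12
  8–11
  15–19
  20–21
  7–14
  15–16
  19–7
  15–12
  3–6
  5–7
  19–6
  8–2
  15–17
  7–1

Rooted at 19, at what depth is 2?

3

Path from 19 to 2: 19–15–8–2, which has 3 edges.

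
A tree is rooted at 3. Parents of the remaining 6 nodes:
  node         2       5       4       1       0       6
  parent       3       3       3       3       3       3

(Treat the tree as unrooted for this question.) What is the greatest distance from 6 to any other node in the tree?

2

A farthest node from 6 is 5 (1, 4, 2, 0 also at distance 2).
The path 6-3-5 has 2 edges.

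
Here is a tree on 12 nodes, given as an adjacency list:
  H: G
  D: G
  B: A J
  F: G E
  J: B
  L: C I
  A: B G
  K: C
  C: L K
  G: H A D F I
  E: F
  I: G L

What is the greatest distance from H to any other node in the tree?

Distances from H peak at 5, attained at K.
H – G – I – L – C – K

5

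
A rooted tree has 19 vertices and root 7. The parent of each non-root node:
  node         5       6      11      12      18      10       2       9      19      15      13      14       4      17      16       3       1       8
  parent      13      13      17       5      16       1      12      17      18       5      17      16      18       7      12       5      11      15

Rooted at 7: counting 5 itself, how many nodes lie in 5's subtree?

11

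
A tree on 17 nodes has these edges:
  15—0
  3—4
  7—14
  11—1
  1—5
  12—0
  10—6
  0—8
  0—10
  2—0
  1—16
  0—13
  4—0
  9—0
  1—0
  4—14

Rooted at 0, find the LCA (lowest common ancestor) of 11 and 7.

Path 11→root: 11 1 0; path 7→root: 7 14 4 0.
First common node: 0.

0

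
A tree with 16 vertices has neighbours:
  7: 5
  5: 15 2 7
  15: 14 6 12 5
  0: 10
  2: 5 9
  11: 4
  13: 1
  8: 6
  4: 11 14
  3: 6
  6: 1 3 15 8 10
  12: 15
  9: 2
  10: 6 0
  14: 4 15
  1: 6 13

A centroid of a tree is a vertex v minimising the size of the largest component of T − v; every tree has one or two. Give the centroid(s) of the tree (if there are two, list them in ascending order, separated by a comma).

15

Delete 15: the remaining components have sizes 7, 4, 3, 1. Max 7 ≤ 8, so 15 is a centroid.
No neighbour of 15 does as well, so 15 is the unique centroid.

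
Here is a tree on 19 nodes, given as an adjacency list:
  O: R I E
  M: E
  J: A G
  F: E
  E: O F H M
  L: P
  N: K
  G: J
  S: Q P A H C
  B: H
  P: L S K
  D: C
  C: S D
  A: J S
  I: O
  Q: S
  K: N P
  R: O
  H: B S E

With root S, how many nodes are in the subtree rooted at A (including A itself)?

The subtree rooted at A contains: A, J, G — 3 nodes.

3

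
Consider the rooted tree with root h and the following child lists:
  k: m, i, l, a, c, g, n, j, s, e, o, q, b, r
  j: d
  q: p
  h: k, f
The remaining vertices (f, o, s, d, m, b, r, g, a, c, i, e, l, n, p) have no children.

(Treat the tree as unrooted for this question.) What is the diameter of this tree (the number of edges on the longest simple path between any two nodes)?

BFS from f reaches d last, at distance 4; BFS from d confirms no node is farther.
Path: f-h-k-j-d.

4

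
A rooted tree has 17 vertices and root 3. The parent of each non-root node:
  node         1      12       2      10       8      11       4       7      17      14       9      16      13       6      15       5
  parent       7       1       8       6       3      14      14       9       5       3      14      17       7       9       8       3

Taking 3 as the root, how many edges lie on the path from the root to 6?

Climbing from 6 to the root: 6 – 9 – 14 – 3. That's 3 steps.

3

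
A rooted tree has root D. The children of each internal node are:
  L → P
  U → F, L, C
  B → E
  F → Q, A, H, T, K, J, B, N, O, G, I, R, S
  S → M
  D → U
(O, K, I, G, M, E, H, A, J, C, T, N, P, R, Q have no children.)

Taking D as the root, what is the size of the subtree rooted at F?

The subtree rooted at F contains: F, S, Q, I, R, A, J, H, K, B, G, O, T, N, M, E — 16 nodes.

16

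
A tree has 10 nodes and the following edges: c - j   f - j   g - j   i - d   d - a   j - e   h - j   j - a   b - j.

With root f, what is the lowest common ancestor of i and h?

j

i's ancestor chain is i, d, a, j, f and h's is h, j, f; they first meet at j.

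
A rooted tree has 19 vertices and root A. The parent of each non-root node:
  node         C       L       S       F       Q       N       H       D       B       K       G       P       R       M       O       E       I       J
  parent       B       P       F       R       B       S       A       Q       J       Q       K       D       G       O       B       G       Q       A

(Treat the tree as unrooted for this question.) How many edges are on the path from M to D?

4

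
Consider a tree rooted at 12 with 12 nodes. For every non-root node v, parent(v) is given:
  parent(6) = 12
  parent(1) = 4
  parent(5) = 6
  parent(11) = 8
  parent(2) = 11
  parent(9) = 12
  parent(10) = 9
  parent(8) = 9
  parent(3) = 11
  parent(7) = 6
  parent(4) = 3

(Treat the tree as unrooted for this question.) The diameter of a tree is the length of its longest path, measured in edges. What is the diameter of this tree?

A longest path is 7-6-12-9-8-11-3-4-1, with 8 edges.

8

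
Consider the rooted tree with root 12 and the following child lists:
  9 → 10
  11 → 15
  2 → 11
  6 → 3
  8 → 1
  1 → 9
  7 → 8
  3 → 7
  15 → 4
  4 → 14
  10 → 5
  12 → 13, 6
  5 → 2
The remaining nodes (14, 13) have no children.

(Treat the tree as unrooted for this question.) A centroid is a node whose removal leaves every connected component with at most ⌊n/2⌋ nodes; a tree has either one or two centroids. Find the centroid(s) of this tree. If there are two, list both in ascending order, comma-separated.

9

Delete 9: the remaining components have sizes 7, 7. Max 7 ≤ 7, so 9 is a centroid.
Every other node leaves some component of size > 7, so the centroid is unique.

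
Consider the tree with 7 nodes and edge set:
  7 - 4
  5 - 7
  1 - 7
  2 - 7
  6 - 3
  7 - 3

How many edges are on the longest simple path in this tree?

3

A longest path is 6 – 3 – 7 – 5, with 3 edges.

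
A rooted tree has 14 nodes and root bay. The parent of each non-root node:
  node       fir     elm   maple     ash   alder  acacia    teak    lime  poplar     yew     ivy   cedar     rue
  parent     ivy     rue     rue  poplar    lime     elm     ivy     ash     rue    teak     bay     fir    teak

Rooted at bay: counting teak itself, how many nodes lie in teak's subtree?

The subtree rooted at teak contains: teak, rue, yew, poplar, maple, elm, ash, acacia, lime, alder — 10 nodes.

10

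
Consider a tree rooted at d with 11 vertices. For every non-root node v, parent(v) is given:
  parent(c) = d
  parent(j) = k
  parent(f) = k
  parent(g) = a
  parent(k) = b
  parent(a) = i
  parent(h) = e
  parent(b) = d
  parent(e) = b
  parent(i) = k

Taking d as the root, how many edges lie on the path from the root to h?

3

d–b–e–h — 3 edges.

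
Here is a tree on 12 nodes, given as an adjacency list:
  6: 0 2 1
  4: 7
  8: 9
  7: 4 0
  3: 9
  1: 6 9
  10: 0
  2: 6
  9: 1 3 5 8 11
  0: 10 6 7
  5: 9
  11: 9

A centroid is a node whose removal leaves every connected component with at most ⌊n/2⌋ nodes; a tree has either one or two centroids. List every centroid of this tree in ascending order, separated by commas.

1, 6

Delete 1: the remaining components have sizes 6, 5. Max 6 ≤ 6, so 1 is a centroid.
6 is adjacent to 1 and is also a centroid (the largest component after removing it is likewise 6).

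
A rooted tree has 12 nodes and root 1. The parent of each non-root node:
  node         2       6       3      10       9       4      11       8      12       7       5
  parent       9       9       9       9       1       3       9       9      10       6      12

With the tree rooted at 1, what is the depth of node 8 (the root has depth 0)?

Climbing from 8 to the root: 8 → 9 → 1. That's 2 steps.

2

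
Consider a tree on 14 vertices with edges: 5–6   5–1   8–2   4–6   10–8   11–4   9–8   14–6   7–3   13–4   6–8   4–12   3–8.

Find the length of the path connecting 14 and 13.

3

The path is 14 – 6 – 4 – 13, which has 3 edges.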